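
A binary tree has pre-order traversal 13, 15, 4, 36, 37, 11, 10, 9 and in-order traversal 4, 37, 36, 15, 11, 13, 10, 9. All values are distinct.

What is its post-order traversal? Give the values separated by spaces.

The first element of pre-order is the root; it splits in-order into left and right subtrees.
Root 13: left subtree has 5 nodes {4, 37, 36, 15, 11}, right has 2 {10, 9}.
  Root 15: left subtree has 3 nodes {4, 37, 36}, right has 1 {11}.
    Root 4: left subtree has 0 nodes { }, right has 2 {37, 36}.
      Root 36: left subtree has 1 node {37}, right has 0 { }.
  Root 10: left subtree has 0 nodes { }, right has 1 {9}.

37 36 4 11 15 9 10 13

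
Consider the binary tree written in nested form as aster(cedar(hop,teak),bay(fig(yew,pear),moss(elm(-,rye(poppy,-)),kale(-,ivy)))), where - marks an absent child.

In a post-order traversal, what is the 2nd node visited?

Post-order visits the left subtree, then the right subtree, then the node.
At aster: go left to cedar.
  At cedar: go left to hop.
    hop is a leaf — visit hop.
  At cedar: go right to teak.
    teak is a leaf — visit teak.
  Visit cedar.
At aster: go right to bay.
  At bay: go left to fig.
    At fig: go left to yew.
      yew is a leaf — visit yew.
    At fig: go right to pear.
      pear is a leaf — visit pear.
    Visit fig.
  At bay: go right to moss.
    At moss: go left to elm.
      At elm: no left child.
      At elm: go right to rye.
        At rye: go left to poppy.
          poppy is a leaf — visit poppy.
        At rye: no right child.
        Visit rye.
      Visit elm.
    At moss: go right to kale.
      At kale: no left child.
      At kale: go right to ivy.
        ivy is a leaf — visit ivy.
      Visit kale.
    Visit moss.
  Visit bay.
Visit aster.
Full post-order sequence: hop, teak, cedar, yew, pear, fig, poppy, rye, elm, ivy, kale, moss, bay, aster.

teak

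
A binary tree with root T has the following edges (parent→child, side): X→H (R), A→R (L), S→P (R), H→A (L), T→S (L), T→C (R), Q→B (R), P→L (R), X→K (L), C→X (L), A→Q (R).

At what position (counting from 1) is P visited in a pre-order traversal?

Pre-order visits the node, then its left subtree, then its right subtree.
Visit T.
At T: go left to S.
  Visit S.
  At S: no left child.
  At S: go right to P.
    Visit P.
    At P: no left child.
    At P: go right to L.
      L is a leaf — visit L.
At T: go right to C.
  Visit C.
  At C: go left to X.
    Visit X.
    At X: go left to K.
      K is a leaf — visit K.
    At X: go right to H.
      Visit H.
      At H: go left to A.
        Visit A.
        At A: go left to R.
          R is a leaf — visit R.
        At A: go right to Q.
          Visit Q.
          At Q: no left child.
          At Q: go right to B.
            B is a leaf — visit B.
      At H: no right child.
  At C: no right child.
Full pre-order sequence: T, S, P, L, C, X, K, H, A, R, Q, B.

3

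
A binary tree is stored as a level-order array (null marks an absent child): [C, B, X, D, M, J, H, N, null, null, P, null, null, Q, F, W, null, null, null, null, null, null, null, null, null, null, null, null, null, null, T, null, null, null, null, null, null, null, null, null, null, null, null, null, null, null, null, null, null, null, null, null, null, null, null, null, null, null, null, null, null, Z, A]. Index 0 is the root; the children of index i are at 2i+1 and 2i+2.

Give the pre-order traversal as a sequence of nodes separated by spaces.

C B D N W M P X J H Q F T Z A

Pre-order visits the node, then its left subtree, then its right subtree.
Visit C.
At C: go left to B.
  Visit B.
  At B: go left to D.
    Visit D.
    At D: go left to N.
      Visit N.
      At N: go left to W.
        W is a leaf — visit W.
      At N: no right child.
    At D: no right child.
  At B: go right to M.
    Visit M.
    At M: no left child.
    At M: go right to P.
      P is a leaf — visit P.
At C: go right to X.
  Visit X.
  At X: go left to J.
    J is a leaf — visit J.
  At X: go right to H.
    Visit H.
    At H: go left to Q.
      Q is a leaf — visit Q.
    At H: go right to F.
      Visit F.
      At F: no left child.
      At F: go right to T.
        Visit T.
        At T: go left to Z.
          Z is a leaf — visit Z.
        At T: go right to A.
          A is a leaf — visit A.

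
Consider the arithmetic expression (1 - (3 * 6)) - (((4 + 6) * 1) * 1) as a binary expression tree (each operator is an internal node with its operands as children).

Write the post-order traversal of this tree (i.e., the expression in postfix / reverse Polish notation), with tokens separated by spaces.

1 3 6 * - 4 6 + 1 * 1 * -

Post-order on an expression tree gives postfix notation: for each operator, emit left operand, right operand, then the operator.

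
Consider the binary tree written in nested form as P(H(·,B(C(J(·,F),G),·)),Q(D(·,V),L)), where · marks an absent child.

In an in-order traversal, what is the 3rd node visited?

F

In-order visits the left subtree, then the node, then the right subtree.
At P: go left to H.
  At H: no left child.
  Visit H.
  At H: go right to B.
    At B: go left to C.
      At C: go left to J.
        At J: no left child.
        Visit J.
        At J: go right to F.
          F is a leaf — visit F.
      Visit C.
      At C: go right to G.
        G is a leaf — visit G.
    Visit B.
    At B: no right child.
Visit P.
At P: go right to Q.
  At Q: go left to D.
    At D: no left child.
    Visit D.
    At D: go right to V.
      V is a leaf — visit V.
  Visit Q.
  At Q: go right to L.
    L is a leaf — visit L.
Full in-order sequence: H, J, F, C, G, B, P, D, V, Q, L.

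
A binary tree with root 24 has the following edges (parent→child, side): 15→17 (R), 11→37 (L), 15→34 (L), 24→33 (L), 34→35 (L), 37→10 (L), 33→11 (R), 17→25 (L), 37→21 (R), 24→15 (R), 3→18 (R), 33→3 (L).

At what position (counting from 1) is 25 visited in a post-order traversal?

10

Post-order visits the left subtree, then the right subtree, then the node.
At 24: go left to 33.
  At 33: go left to 3.
    At 3: no left child.
    At 3: go right to 18.
      18 is a leaf — visit 18.
    Visit 3.
  At 33: go right to 11.
    At 11: go left to 37.
      At 37: go left to 10.
        10 is a leaf — visit 10.
      At 37: go right to 21.
        21 is a leaf — visit 21.
      Visit 37.
    At 11: no right child.
    Visit 11.
  Visit 33.
At 24: go right to 15.
  At 15: go left to 34.
    At 34: go left to 35.
      35 is a leaf — visit 35.
    At 34: no right child.
    Visit 34.
  At 15: go right to 17.
    At 17: go left to 25.
      25 is a leaf — visit 25.
    At 17: no right child.
    Visit 17.
  Visit 15.
Visit 24.
Full post-order sequence: 18, 3, 10, 21, 37, 11, 33, 35, 34, 25, 17, 15, 24.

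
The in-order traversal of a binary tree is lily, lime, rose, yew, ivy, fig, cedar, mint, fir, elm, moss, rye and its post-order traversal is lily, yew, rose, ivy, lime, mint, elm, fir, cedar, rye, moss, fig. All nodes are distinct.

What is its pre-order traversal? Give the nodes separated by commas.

The last element of post-order is the root; it splits in-order into left and right subtrees.
Root fig: left subtree has 5 nodes {lily, lime, rose, yew, ivy}, right has 6 {cedar, mint, fir, elm, moss, rye}.
  Root lime: left subtree has 1 node {lily}, right has 3 {rose, yew, ivy}.
    Root ivy: left subtree has 2 nodes {rose, yew}, right has 0 { }.
      Root rose: left subtree has 0 nodes { }, right has 1 {yew}.
  Root moss: left subtree has 4 nodes {cedar, mint, fir, elm}, right has 1 {rye}.
    Root cedar: left subtree has 0 nodes { }, right has 3 {mint, fir, elm}.
      Root fir: left subtree has 1 node {mint}, right has 1 {elm}.

fig, lime, lily, ivy, rose, yew, moss, cedar, fir, mint, elm, rye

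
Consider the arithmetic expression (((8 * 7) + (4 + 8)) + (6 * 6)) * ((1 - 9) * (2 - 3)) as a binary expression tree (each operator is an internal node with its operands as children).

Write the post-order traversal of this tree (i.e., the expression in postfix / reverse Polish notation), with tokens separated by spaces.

Post-order on an expression tree gives postfix notation: for each operator, emit left operand, right operand, then the operator.

8 7 * 4 8 + + 6 6 * + 1 9 - 2 3 - * *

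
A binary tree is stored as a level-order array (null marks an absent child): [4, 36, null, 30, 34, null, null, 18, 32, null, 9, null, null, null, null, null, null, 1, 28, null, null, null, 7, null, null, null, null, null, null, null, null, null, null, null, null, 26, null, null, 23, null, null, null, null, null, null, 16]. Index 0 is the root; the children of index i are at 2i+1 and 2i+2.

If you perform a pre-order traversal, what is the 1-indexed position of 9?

Pre-order visits the node, then its left subtree, then its right subtree.
Visit 4.
At 4: go left to 36.
  Visit 36.
  At 36: go left to 30.
    Visit 30.
    At 30: go left to 18.
      18 is a leaf — visit 18.
    At 30: go right to 32.
      Visit 32.
      At 32: go left to 1.
        Visit 1.
        At 1: go left to 26.
          26 is a leaf — visit 26.
        At 1: no right child.
      At 32: go right to 28.
        Visit 28.
        At 28: no left child.
        At 28: go right to 23.
          23 is a leaf — visit 23.
  At 36: go right to 34.
    Visit 34.
    At 34: no left child.
    At 34: go right to 9.
      Visit 9.
      At 9: no left child.
      At 9: go right to 7.
        Visit 7.
        At 7: go left to 16.
          16 is a leaf — visit 16.
        At 7: no right child.
At 4: no right child.
Full pre-order sequence: 4, 36, 30, 18, 32, 1, 26, 28, 23, 34, 9, 7, 16.

11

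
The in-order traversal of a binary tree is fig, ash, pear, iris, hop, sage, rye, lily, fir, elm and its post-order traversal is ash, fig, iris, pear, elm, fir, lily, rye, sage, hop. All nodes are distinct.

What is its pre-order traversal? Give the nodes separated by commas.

The last element of post-order is the root; it splits in-order into left and right subtrees.
Root hop: left subtree has 4 nodes {fig, ash, pear, iris}, right has 5 {sage, rye, lily, fir, elm}.
  Root pear: left subtree has 2 nodes {fig, ash}, right has 1 {iris}.
    Root fig: left subtree has 0 nodes { }, right has 1 {ash}.
  Root sage: left subtree has 0 nodes { }, right has 4 {rye, lily, fir, elm}.
    Root rye: left subtree has 0 nodes { }, right has 3 {lily, fir, elm}.
      Root lily: left subtree has 0 nodes { }, right has 2 {fir, elm}.
        Root fir: left subtree has 0 nodes { }, right has 1 {elm}.

hop, pear, fig, ash, iris, sage, rye, lily, fir, elm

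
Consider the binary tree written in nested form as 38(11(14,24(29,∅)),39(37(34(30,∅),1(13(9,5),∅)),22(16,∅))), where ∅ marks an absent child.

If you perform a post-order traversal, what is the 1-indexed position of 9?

7

Post-order visits the left subtree, then the right subtree, then the node.
At 38: go left to 11.
  At 11: go left to 14.
    14 is a leaf — visit 14.
  At 11: go right to 24.
    At 24: go left to 29.
      29 is a leaf — visit 29.
    At 24: no right child.
    Visit 24.
  Visit 11.
At 38: go right to 39.
  At 39: go left to 37.
    At 37: go left to 34.
      At 34: go left to 30.
        30 is a leaf — visit 30.
      At 34: no right child.
      Visit 34.
    At 37: go right to 1.
      At 1: go left to 13.
        At 13: go left to 9.
          9 is a leaf — visit 9.
        At 13: go right to 5.
          5 is a leaf — visit 5.
        Visit 13.
      At 1: no right child.
      Visit 1.
    Visit 37.
  At 39: go right to 22.
    At 22: go left to 16.
      16 is a leaf — visit 16.
    At 22: no right child.
    Visit 22.
  Visit 39.
Visit 38.
Full post-order sequence: 14, 29, 24, 11, 30, 34, 9, 5, 13, 1, 37, 16, 22, 39, 38.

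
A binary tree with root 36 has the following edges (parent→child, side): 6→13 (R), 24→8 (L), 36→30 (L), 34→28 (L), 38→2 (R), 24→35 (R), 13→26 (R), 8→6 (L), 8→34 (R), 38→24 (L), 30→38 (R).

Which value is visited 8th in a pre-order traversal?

Pre-order visits the node, then its left subtree, then its right subtree.
Visit 36.
At 36: go left to 30.
  Visit 30.
  At 30: no left child.
  At 30: go right to 38.
    Visit 38.
    At 38: go left to 24.
      Visit 24.
      At 24: go left to 8.
        Visit 8.
        At 8: go left to 6.
          Visit 6.
          At 6: no left child.
          At 6: go right to 13.
            Visit 13.
            At 13: no left child.
            At 13: go right to 26.
              26 is a leaf — visit 26.
        At 8: go right to 34.
          Visit 34.
          At 34: go left to 28.
            28 is a leaf — visit 28.
          At 34: no right child.
      At 24: go right to 35.
        35 is a leaf — visit 35.
    At 38: go right to 2.
      2 is a leaf — visit 2.
At 36: no right child.
Full pre-order sequence: 36, 30, 38, 24, 8, 6, 13, 26, 34, 28, 35, 2.

26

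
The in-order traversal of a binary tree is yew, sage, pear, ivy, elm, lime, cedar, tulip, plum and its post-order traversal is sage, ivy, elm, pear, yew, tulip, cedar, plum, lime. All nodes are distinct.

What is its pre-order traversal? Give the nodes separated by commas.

lime, yew, pear, sage, elm, ivy, plum, cedar, tulip

The last element of post-order is the root; it splits in-order into left and right subtrees.
Root lime: left subtree has 5 nodes {yew, sage, pear, ivy, elm}, right has 3 {cedar, tulip, plum}.
  Root yew: left subtree has 0 nodes { }, right has 4 {sage, pear, ivy, elm}.
    Root pear: left subtree has 1 node {sage}, right has 2 {ivy, elm}.
      Root elm: left subtree has 1 node {ivy}, right has 0 { }.
  Root plum: left subtree has 2 nodes {cedar, tulip}, right has 0 { }.
    Root cedar: left subtree has 0 nodes { }, right has 1 {tulip}.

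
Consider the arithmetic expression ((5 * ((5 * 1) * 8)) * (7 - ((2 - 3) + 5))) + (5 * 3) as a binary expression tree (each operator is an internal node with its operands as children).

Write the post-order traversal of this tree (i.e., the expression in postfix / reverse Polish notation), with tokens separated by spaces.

Post-order on an expression tree gives postfix notation: for each operator, emit left operand, right operand, then the operator.

5 5 1 * 8 * * 7 2 3 - 5 + - * 5 3 * +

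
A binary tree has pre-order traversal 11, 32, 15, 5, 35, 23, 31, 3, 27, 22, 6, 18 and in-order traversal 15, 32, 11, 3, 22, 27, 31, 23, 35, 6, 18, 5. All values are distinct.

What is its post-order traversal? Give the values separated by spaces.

15 32 22 27 3 31 23 18 6 35 5 11

The first element of pre-order is the root; it splits in-order into left and right subtrees.
Root 11: left subtree has 2 nodes {15, 32}, right has 9 {3, 22, 27, 31, 23, 35, 6, 18, 5}.
  Root 32: left subtree has 1 node {15}, right has 0 { }.
  Root 5: left subtree has 8 nodes {3, 22, 27, 31, 23, 35, 6, 18}, right has 0 { }.
    Root 35: left subtree has 5 nodes {3, 22, 27, 31, 23}, right has 2 {6, 18}.
      Root 23: left subtree has 4 nodes {3, 22, 27, 31}, right has 0 { }.
        Root 31: left subtree has 3 nodes {3, 22, 27}, right has 0 { }.
          Root 3: left subtree has 0 nodes { }, right has 2 {22, 27}.
            Root 27: left subtree has 1 node {22}, right has 0 { }.
      Root 6: left subtree has 0 nodes { }, right has 1 {18}.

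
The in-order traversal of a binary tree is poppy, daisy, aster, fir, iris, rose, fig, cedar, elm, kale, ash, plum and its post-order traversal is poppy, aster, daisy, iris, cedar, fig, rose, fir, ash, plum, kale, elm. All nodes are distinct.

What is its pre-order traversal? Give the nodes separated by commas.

elm, fir, daisy, poppy, aster, rose, iris, fig, cedar, kale, plum, ash

The last element of post-order is the root; it splits in-order into left and right subtrees.
Root elm: left subtree has 8 nodes {poppy, daisy, aster, fir, iris, rose, fig, cedar}, right has 3 {kale, ash, plum}.
  Root fir: left subtree has 3 nodes {poppy, daisy, aster}, right has 4 {iris, rose, fig, cedar}.
    Root daisy: left subtree has 1 node {poppy}, right has 1 {aster}.
    Root rose: left subtree has 1 node {iris}, right has 2 {fig, cedar}.
      Root fig: left subtree has 0 nodes { }, right has 1 {cedar}.
  Root kale: left subtree has 0 nodes { }, right has 2 {ash, plum}.
    Root plum: left subtree has 1 node {ash}, right has 0 { }.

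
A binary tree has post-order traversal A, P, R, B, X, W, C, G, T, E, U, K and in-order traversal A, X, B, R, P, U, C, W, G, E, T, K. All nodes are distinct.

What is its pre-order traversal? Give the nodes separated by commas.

The last element of post-order is the root; it splits in-order into left and right subtrees.
Root K: left subtree has 11 nodes {A, X, B, R, P, U, C, W, G, E, T}, right has 0 { }.
  Root U: left subtree has 5 nodes {A, X, B, R, P}, right has 5 {C, W, G, E, T}.
    Root X: left subtree has 1 node {A}, right has 3 {B, R, P}.
      Root B: left subtree has 0 nodes { }, right has 2 {R, P}.
        Root R: left subtree has 0 nodes { }, right has 1 {P}.
    Root E: left subtree has 3 nodes {C, W, G}, right has 1 {T}.
      Root G: left subtree has 2 nodes {C, W}, right has 0 { }.
        Root C: left subtree has 0 nodes { }, right has 1 {W}.

K, U, X, A, B, R, P, E, G, C, W, T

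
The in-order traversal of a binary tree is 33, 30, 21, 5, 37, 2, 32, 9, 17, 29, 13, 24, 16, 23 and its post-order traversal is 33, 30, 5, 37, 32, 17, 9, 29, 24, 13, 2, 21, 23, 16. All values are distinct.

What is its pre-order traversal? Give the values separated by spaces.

The last element of post-order is the root; it splits in-order into left and right subtrees.
Root 16: left subtree has 12 nodes {33, 30, 21, 5, 37, 2, 32, 9, 17, 29, 13, 24}, right has 1 {23}.
  Root 21: left subtree has 2 nodes {33, 30}, right has 9 {5, 37, 2, 32, 9, 17, 29, 13, 24}.
    Root 30: left subtree has 1 node {33}, right has 0 { }.
    Root 2: left subtree has 2 nodes {5, 37}, right has 6 {32, 9, 17, 29, 13, 24}.
      Root 37: left subtree has 1 node {5}, right has 0 { }.
      Root 13: left subtree has 4 nodes {32, 9, 17, 29}, right has 1 {24}.
        Root 29: left subtree has 3 nodes {32, 9, 17}, right has 0 { }.
          Root 9: left subtree has 1 node {32}, right has 1 {17}.

16 21 30 33 2 37 5 13 29 9 32 17 24 23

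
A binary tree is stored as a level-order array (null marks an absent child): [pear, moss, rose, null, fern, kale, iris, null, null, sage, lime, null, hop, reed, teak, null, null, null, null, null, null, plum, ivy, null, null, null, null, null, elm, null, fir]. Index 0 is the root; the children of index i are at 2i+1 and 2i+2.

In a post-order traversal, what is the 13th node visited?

iris

Post-order visits the left subtree, then the right subtree, then the node.
At pear: go left to moss.
  At moss: no left child.
  At moss: go right to fern.
    At fern: go left to sage.
      sage is a leaf — visit sage.
    At fern: go right to lime.
      At lime: go left to plum.
        plum is a leaf — visit plum.
      At lime: go right to ivy.
        ivy is a leaf — visit ivy.
      Visit lime.
    Visit fern.
  Visit moss.
At pear: go right to rose.
  At rose: go left to kale.
    At kale: no left child.
    At kale: go right to hop.
      hop is a leaf — visit hop.
    Visit kale.
  At rose: go right to iris.
    At iris: go left to reed.
      At reed: no left child.
      At reed: go right to elm.
        elm is a leaf — visit elm.
      Visit reed.
    At iris: go right to teak.
      At teak: no left child.
      At teak: go right to fir.
        fir is a leaf — visit fir.
      Visit teak.
    Visit iris.
  Visit rose.
Visit pear.
Full post-order sequence: sage, plum, ivy, lime, fern, moss, hop, kale, elm, reed, fir, teak, iris, rose, pear.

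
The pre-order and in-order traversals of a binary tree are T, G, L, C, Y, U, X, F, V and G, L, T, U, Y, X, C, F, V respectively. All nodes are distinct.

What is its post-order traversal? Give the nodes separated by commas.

L, G, U, X, Y, V, F, C, T

The first element of pre-order is the root; it splits in-order into left and right subtrees.
Root T: left subtree has 2 nodes {G, L}, right has 6 {U, Y, X, C, F, V}.
  Root G: left subtree has 0 nodes { }, right has 1 {L}.
  Root C: left subtree has 3 nodes {U, Y, X}, right has 2 {F, V}.
    Root Y: left subtree has 1 node {U}, right has 1 {X}.
    Root F: left subtree has 0 nodes { }, right has 1 {V}.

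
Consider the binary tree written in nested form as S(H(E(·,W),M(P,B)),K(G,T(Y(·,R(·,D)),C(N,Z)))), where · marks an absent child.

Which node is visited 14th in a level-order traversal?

Level-order visits nodes level by level from the root, left to right within each level.
Level 0: S
Level 1: H, K
Level 2: E, M, G, T
Level 3: W, P, B, Y, C
Level 4: R, N, Z
Level 5: D
Full level-order sequence: S, H, K, E, M, G, T, W, P, B, Y, C, R, N, Z, D.

N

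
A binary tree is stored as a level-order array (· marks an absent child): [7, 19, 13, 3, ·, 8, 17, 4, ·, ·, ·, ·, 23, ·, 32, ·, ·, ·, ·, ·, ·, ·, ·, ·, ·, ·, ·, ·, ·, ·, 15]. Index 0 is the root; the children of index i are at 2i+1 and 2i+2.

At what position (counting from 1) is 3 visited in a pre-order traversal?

3

Pre-order visits the node, then its left subtree, then its right subtree.
Visit 7.
At 7: go left to 19.
  Visit 19.
  At 19: go left to 3.
    Visit 3.
    At 3: go left to 4.
      4 is a leaf — visit 4.
    At 3: no right child.
  At 19: no right child.
At 7: go right to 13.
  Visit 13.
  At 13: go left to 8.
    Visit 8.
    At 8: no left child.
    At 8: go right to 23.
      23 is a leaf — visit 23.
  At 13: go right to 17.
    Visit 17.
    At 17: no left child.
    At 17: go right to 32.
      Visit 32.
      At 32: no left child.
      At 32: go right to 15.
        15 is a leaf — visit 15.
Full pre-order sequence: 7, 19, 3, 4, 13, 8, 23, 17, 32, 15.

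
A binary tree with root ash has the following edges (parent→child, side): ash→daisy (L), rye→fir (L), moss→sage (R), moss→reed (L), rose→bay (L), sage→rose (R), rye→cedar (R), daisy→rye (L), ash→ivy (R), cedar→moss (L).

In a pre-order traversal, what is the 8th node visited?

sage

Pre-order visits the node, then its left subtree, then its right subtree.
Visit ash.
At ash: go left to daisy.
  Visit daisy.
  At daisy: go left to rye.
    Visit rye.
    At rye: go left to fir.
      fir is a leaf — visit fir.
    At rye: go right to cedar.
      Visit cedar.
      At cedar: go left to moss.
        Visit moss.
        At moss: go left to reed.
          reed is a leaf — visit reed.
        At moss: go right to sage.
          Visit sage.
          At sage: no left child.
          At sage: go right to rose.
            Visit rose.
            At rose: go left to bay.
              bay is a leaf — visit bay.
            At rose: no right child.
      At cedar: no right child.
  At daisy: no right child.
At ash: go right to ivy.
  ivy is a leaf — visit ivy.
Full pre-order sequence: ash, daisy, rye, fir, cedar, moss, reed, sage, rose, bay, ivy.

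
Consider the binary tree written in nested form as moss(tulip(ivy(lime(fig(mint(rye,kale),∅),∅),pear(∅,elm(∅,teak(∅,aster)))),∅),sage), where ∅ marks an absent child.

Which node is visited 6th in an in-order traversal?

ivy

In-order visits the left subtree, then the node, then the right subtree.
At moss: go left to tulip.
  At tulip: go left to ivy.
    At ivy: go left to lime.
      At lime: go left to fig.
        At fig: go left to mint.
          At mint: go left to rye.
            rye is a leaf — visit rye.
          Visit mint.
          At mint: go right to kale.
            kale is a leaf — visit kale.
        Visit fig.
        At fig: no right child.
      Visit lime.
      At lime: no right child.
    Visit ivy.
    At ivy: go right to pear.
      At pear: no left child.
      Visit pear.
      At pear: go right to elm.
        At elm: no left child.
        Visit elm.
        At elm: go right to teak.
          At teak: no left child.
          Visit teak.
          At teak: go right to aster.
            aster is a leaf — visit aster.
  Visit tulip.
  At tulip: no right child.
Visit moss.
At moss: go right to sage.
  sage is a leaf — visit sage.
Full in-order sequence: rye, mint, kale, fig, lime, ivy, pear, elm, teak, aster, tulip, moss, sage.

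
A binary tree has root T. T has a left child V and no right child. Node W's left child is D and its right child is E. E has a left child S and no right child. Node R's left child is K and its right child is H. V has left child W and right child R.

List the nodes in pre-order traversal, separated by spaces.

Pre-order visits the node, then its left subtree, then its right subtree.
Visit T.
At T: go left to V.
  Visit V.
  At V: go left to W.
    Visit W.
    At W: go left to D.
      D is a leaf — visit D.
    At W: go right to E.
      Visit E.
      At E: go left to S.
        S is a leaf — visit S.
      At E: no right child.
  At V: go right to R.
    Visit R.
    At R: go left to K.
      K is a leaf — visit K.
    At R: go right to H.
      H is a leaf — visit H.
At T: no right child.

T V W D E S R K H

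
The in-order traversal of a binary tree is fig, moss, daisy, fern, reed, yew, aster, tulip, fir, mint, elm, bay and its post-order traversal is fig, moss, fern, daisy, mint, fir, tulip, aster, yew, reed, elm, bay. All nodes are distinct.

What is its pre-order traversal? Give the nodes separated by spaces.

bay elm reed daisy moss fig fern yew aster tulip fir mint

The last element of post-order is the root; it splits in-order into left and right subtrees.
Root bay: left subtree has 11 nodes {fig, moss, daisy, fern, reed, yew, aster, tulip, fir, mint, elm}, right has 0 { }.
  Root elm: left subtree has 10 nodes {fig, moss, daisy, fern, reed, yew, aster, tulip, fir, mint}, right has 0 { }.
    Root reed: left subtree has 4 nodes {fig, moss, daisy, fern}, right has 5 {yew, aster, tulip, fir, mint}.
      Root daisy: left subtree has 2 nodes {fig, moss}, right has 1 {fern}.
        Root moss: left subtree has 1 node {fig}, right has 0 { }.
      Root yew: left subtree has 0 nodes { }, right has 4 {aster, tulip, fir, mint}.
        Root aster: left subtree has 0 nodes { }, right has 3 {tulip, fir, mint}.
          Root tulip: left subtree has 0 nodes { }, right has 2 {fir, mint}.
            Root fir: left subtree has 0 nodes { }, right has 1 {mint}.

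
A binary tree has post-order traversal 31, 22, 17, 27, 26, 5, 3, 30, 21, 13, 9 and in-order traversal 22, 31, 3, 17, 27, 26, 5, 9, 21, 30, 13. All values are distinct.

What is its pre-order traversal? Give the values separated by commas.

9, 3, 22, 31, 5, 26, 27, 17, 13, 21, 30

The last element of post-order is the root; it splits in-order into left and right subtrees.
Root 9: left subtree has 7 nodes {22, 31, 3, 17, 27, 26, 5}, right has 3 {21, 30, 13}.
  Root 3: left subtree has 2 nodes {22, 31}, right has 4 {17, 27, 26, 5}.
    Root 22: left subtree has 0 nodes { }, right has 1 {31}.
    Root 5: left subtree has 3 nodes {17, 27, 26}, right has 0 { }.
      Root 26: left subtree has 2 nodes {17, 27}, right has 0 { }.
        Root 27: left subtree has 1 node {17}, right has 0 { }.
  Root 13: left subtree has 2 nodes {21, 30}, right has 0 { }.
    Root 21: left subtree has 0 nodes { }, right has 1 {30}.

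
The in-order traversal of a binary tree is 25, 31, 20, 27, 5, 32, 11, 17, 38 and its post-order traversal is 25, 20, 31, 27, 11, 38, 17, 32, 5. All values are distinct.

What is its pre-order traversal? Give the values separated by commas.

The last element of post-order is the root; it splits in-order into left and right subtrees.
Root 5: left subtree has 4 nodes {25, 31, 20, 27}, right has 4 {32, 11, 17, 38}.
  Root 27: left subtree has 3 nodes {25, 31, 20}, right has 0 { }.
    Root 31: left subtree has 1 node {25}, right has 1 {20}.
  Root 32: left subtree has 0 nodes { }, right has 3 {11, 17, 38}.
    Root 17: left subtree has 1 node {11}, right has 1 {38}.

5, 27, 31, 25, 20, 32, 17, 11, 38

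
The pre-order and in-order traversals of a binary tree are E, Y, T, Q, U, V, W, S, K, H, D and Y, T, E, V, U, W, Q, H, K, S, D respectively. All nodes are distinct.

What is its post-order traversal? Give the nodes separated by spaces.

The first element of pre-order is the root; it splits in-order into left and right subtrees.
Root E: left subtree has 2 nodes {Y, T}, right has 8 {V, U, W, Q, H, K, S, D}.
  Root Y: left subtree has 0 nodes { }, right has 1 {T}.
  Root Q: left subtree has 3 nodes {V, U, W}, right has 4 {H, K, S, D}.
    Root U: left subtree has 1 node {V}, right has 1 {W}.
    Root S: left subtree has 2 nodes {H, K}, right has 1 {D}.
      Root K: left subtree has 1 node {H}, right has 0 { }.

T Y V W U H K D S Q E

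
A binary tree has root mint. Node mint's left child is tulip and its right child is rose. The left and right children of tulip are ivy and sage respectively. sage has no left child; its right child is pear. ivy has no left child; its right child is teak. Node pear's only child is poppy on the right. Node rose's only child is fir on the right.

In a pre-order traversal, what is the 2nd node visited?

Pre-order visits the node, then its left subtree, then its right subtree.
Visit mint.
At mint: go left to tulip.
  Visit tulip.
  At tulip: go left to ivy.
    Visit ivy.
    At ivy: no left child.
    At ivy: go right to teak.
      teak is a leaf — visit teak.
  At tulip: go right to sage.
    Visit sage.
    At sage: no left child.
    At sage: go right to pear.
      Visit pear.
      At pear: no left child.
      At pear: go right to poppy.
        poppy is a leaf — visit poppy.
At mint: go right to rose.
  Visit rose.
  At rose: no left child.
  At rose: go right to fir.
    fir is a leaf — visit fir.
Full pre-order sequence: mint, tulip, ivy, teak, sage, pear, poppy, rose, fir.

tulip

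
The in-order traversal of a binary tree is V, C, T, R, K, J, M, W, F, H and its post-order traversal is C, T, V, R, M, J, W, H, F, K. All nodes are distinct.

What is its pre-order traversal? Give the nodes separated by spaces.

The last element of post-order is the root; it splits in-order into left and right subtrees.
Root K: left subtree has 4 nodes {V, C, T, R}, right has 5 {J, M, W, F, H}.
  Root R: left subtree has 3 nodes {V, C, T}, right has 0 { }.
    Root V: left subtree has 0 nodes { }, right has 2 {C, T}.
      Root T: left subtree has 1 node {C}, right has 0 { }.
  Root F: left subtree has 3 nodes {J, M, W}, right has 1 {H}.
    Root W: left subtree has 2 nodes {J, M}, right has 0 { }.
      Root J: left subtree has 0 nodes { }, right has 1 {M}.

K R V T C F W J M H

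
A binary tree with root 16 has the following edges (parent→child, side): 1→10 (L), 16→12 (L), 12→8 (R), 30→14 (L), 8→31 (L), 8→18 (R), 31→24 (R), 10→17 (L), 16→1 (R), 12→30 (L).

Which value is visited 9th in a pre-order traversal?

Pre-order visits the node, then its left subtree, then its right subtree.
Visit 16.
At 16: go left to 12.
  Visit 12.
  At 12: go left to 30.
    Visit 30.
    At 30: go left to 14.
      14 is a leaf — visit 14.
    At 30: no right child.
  At 12: go right to 8.
    Visit 8.
    At 8: go left to 31.
      Visit 31.
      At 31: no left child.
      At 31: go right to 24.
        24 is a leaf — visit 24.
    At 8: go right to 18.
      18 is a leaf — visit 18.
At 16: go right to 1.
  Visit 1.
  At 1: go left to 10.
    Visit 10.
    At 10: go left to 17.
      17 is a leaf — visit 17.
    At 10: no right child.
  At 1: no right child.
Full pre-order sequence: 16, 12, 30, 14, 8, 31, 24, 18, 1, 10, 17.

1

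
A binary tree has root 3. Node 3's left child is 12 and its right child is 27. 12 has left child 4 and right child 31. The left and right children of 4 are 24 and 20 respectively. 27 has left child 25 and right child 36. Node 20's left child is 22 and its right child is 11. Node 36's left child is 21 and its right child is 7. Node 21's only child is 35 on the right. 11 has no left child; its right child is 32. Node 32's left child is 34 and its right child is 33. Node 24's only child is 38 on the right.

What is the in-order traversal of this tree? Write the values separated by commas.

24, 38, 4, 22, 20, 11, 34, 32, 33, 12, 31, 3, 25, 27, 21, 35, 36, 7

In-order visits the left subtree, then the node, then the right subtree.
At 3: go left to 12.
  At 12: go left to 4.
    At 4: go left to 24.
      At 24: no left child.
      Visit 24.
      At 24: go right to 38.
        38 is a leaf — visit 38.
    Visit 4.
    At 4: go right to 20.
      At 20: go left to 22.
        22 is a leaf — visit 22.
      Visit 20.
      At 20: go right to 11.
        At 11: no left child.
        Visit 11.
        At 11: go right to 32.
          At 32: go left to 34.
            34 is a leaf — visit 34.
          Visit 32.
          At 32: go right to 33.
            33 is a leaf — visit 33.
  Visit 12.
  At 12: go right to 31.
    31 is a leaf — visit 31.
Visit 3.
At 3: go right to 27.
  At 27: go left to 25.
    25 is a leaf — visit 25.
  Visit 27.
  At 27: go right to 36.
    At 36: go left to 21.
      At 21: no left child.
      Visit 21.
      At 21: go right to 35.
        35 is a leaf — visit 35.
    Visit 36.
    At 36: go right to 7.
      7 is a leaf — visit 7.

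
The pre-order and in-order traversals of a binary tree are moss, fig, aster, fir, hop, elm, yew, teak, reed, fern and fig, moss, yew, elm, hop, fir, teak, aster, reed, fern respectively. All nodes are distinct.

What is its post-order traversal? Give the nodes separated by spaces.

The first element of pre-order is the root; it splits in-order into left and right subtrees.
Root moss: left subtree has 1 node {fig}, right has 8 {yew, elm, hop, fir, teak, aster, reed, fern}.
  Root aster: left subtree has 5 nodes {yew, elm, hop, fir, teak}, right has 2 {reed, fern}.
    Root fir: left subtree has 3 nodes {yew, elm, hop}, right has 1 {teak}.
      Root hop: left subtree has 2 nodes {yew, elm}, right has 0 { }.
        Root elm: left subtree has 1 node {yew}, right has 0 { }.
    Root reed: left subtree has 0 nodes { }, right has 1 {fern}.

fig yew elm hop teak fir fern reed aster moss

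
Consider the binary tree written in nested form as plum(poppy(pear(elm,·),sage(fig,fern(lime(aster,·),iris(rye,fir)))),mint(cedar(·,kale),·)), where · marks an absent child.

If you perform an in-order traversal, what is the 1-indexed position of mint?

15

In-order visits the left subtree, then the node, then the right subtree.
At plum: go left to poppy.
  At poppy: go left to pear.
    At pear: go left to elm.
      elm is a leaf — visit elm.
    Visit pear.
    At pear: no right child.
  Visit poppy.
  At poppy: go right to sage.
    At sage: go left to fig.
      fig is a leaf — visit fig.
    Visit sage.
    At sage: go right to fern.
      At fern: go left to lime.
        At lime: go left to aster.
          aster is a leaf — visit aster.
        Visit lime.
        At lime: no right child.
      Visit fern.
      At fern: go right to iris.
        At iris: go left to rye.
          rye is a leaf — visit rye.
        Visit iris.
        At iris: go right to fir.
          fir is a leaf — visit fir.
Visit plum.
At plum: go right to mint.
  At mint: go left to cedar.
    At cedar: no left child.
    Visit cedar.
    At cedar: go right to kale.
      kale is a leaf — visit kale.
  Visit mint.
  At mint: no right child.
Full in-order sequence: elm, pear, poppy, fig, sage, aster, lime, fern, rye, iris, fir, plum, cedar, kale, mint.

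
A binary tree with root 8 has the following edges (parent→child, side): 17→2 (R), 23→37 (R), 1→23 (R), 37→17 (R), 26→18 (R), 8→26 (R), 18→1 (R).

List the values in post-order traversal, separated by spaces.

Post-order visits the left subtree, then the right subtree, then the node.
At 8: no left child.
At 8: go right to 26.
  At 26: no left child.
  At 26: go right to 18.
    At 18: no left child.
    At 18: go right to 1.
      At 1: no left child.
      At 1: go right to 23.
        At 23: no left child.
        At 23: go right to 37.
          At 37: no left child.
          At 37: go right to 17.
            At 17: no left child.
            At 17: go right to 2.
              2 is a leaf — visit 2.
            Visit 17.
          Visit 37.
        Visit 23.
      Visit 1.
    Visit 18.
  Visit 26.
Visit 8.

2 17 37 23 1 18 26 8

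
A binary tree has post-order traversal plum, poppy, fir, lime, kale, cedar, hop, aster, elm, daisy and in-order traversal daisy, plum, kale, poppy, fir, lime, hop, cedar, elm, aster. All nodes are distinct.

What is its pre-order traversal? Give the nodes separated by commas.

The last element of post-order is the root; it splits in-order into left and right subtrees.
Root daisy: left subtree has 0 nodes { }, right has 9 {plum, kale, poppy, fir, lime, hop, cedar, elm, aster}.
  Root elm: left subtree has 7 nodes {plum, kale, poppy, fir, lime, hop, cedar}, right has 1 {aster}.
    Root hop: left subtree has 5 nodes {plum, kale, poppy, fir, lime}, right has 1 {cedar}.
      Root kale: left subtree has 1 node {plum}, right has 3 {poppy, fir, lime}.
        Root lime: left subtree has 2 nodes {poppy, fir}, right has 0 { }.
          Root fir: left subtree has 1 node {poppy}, right has 0 { }.

daisy, elm, hop, kale, plum, lime, fir, poppy, cedar, aster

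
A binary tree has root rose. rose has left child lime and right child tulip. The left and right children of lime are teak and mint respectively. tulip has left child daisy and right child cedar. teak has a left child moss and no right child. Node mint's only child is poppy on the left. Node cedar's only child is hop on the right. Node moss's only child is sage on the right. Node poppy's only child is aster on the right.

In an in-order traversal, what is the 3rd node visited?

In-order visits the left subtree, then the node, then the right subtree.
At rose: go left to lime.
  At lime: go left to teak.
    At teak: go left to moss.
      At moss: no left child.
      Visit moss.
      At moss: go right to sage.
        sage is a leaf — visit sage.
    Visit teak.
    At teak: no right child.
  Visit lime.
  At lime: go right to mint.
    At mint: go left to poppy.
      At poppy: no left child.
      Visit poppy.
      At poppy: go right to aster.
        aster is a leaf — visit aster.
    Visit mint.
    At mint: no right child.
Visit rose.
At rose: go right to tulip.
  At tulip: go left to daisy.
    daisy is a leaf — visit daisy.
  Visit tulip.
  At tulip: go right to cedar.
    At cedar: no left child.
    Visit cedar.
    At cedar: go right to hop.
      hop is a leaf — visit hop.
Full in-order sequence: moss, sage, teak, lime, poppy, aster, mint, rose, daisy, tulip, cedar, hop.

teak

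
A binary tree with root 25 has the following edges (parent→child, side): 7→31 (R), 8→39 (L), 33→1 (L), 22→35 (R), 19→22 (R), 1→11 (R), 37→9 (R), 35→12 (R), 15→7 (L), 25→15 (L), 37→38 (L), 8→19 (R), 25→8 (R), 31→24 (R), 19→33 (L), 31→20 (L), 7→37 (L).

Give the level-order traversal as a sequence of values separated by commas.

25, 15, 8, 7, 39, 19, 37, 31, 33, 22, 38, 9, 20, 24, 1, 35, 11, 12

Level-order visits nodes level by level from the root, left to right within each level.
Level 0: 25
Level 1: 15, 8
Level 2: 7, 39, 19
Level 3: 37, 31, 33, 22
Level 4: 38, 9, 20, 24, 1, 35
Level 5: 11, 12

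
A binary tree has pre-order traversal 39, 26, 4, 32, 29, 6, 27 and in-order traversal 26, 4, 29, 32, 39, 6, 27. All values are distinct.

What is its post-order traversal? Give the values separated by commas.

29, 32, 4, 26, 27, 6, 39

The first element of pre-order is the root; it splits in-order into left and right subtrees.
Root 39: left subtree has 4 nodes {26, 4, 29, 32}, right has 2 {6, 27}.
  Root 26: left subtree has 0 nodes { }, right has 3 {4, 29, 32}.
    Root 4: left subtree has 0 nodes { }, right has 2 {29, 32}.
      Root 32: left subtree has 1 node {29}, right has 0 { }.
  Root 6: left subtree has 0 nodes { }, right has 1 {27}.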